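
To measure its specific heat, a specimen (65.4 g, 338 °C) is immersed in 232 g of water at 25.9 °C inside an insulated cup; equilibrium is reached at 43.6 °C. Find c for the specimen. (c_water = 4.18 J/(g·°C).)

c ≈ 0.892 J/(g·°C)

Heat lost by the specimen = heat gained by the water:
65.4·c·(338 − 43.6) = 232·4.18·(43.6 − 25.9)
19254 c = 17165  ⇒  c ≈ 0.8915 J/(g·°C)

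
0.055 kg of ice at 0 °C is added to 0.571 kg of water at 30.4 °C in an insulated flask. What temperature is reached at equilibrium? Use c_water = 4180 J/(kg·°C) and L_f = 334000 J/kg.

T_f ≈ 20.7 °C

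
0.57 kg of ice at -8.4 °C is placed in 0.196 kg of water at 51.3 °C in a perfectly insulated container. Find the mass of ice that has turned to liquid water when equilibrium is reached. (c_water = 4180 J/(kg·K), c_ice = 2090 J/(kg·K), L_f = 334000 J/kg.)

m_melted ≈ 0.0959 kg

Heat available from the water dropping to 0 °C: 0.196×4180×51.3 = 42029 J.
Warming the ice to 0 °C takes 0.57×2090×8.4 = 10007 J, leaving 32022 J for melting.
Fully melting the ice requires m_ice L_f = 0.57×334000 = 190380 J.
That's not enough to melt it all — equilibrium is at 0 °C with ice remaining.
m_melt = 32022 / L_f = 0.09587 kg.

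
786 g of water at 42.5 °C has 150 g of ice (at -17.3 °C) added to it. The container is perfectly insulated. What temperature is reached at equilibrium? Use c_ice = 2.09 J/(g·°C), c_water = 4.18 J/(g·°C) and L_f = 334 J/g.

T_f ≈ 21.5 °C

Conservation of energy gives ΣQ = 0:
warm ice to 0 °C: 150×2.09×(0 − (-17.3)) = 5423.6; melt ice: 150×334 = 50100; warm the meltwater: 627 T; water cools: 786×4.18×(T − 42.5) = 3285.5(T − 42.5)
3912.5 T = 139633 − 55524 = 84109
T ≈ 21.50 °C. Since T > 0 °C, the all-ice-melts assumption holds.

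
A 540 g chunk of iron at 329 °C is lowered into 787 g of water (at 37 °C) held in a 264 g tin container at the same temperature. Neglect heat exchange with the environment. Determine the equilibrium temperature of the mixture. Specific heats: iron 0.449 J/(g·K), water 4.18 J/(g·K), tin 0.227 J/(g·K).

Energy conservation, ΣQ = 0:
540*0.449*(T − 329) + 787*4.18*(T − 37) + 264*0.227*(T − 37) = 0
242.46(T − 329) + 3289.7(T − 37) + 59.93(T − 37) = 0
3592 T = 203704
T = 203704/3592 ≈ 56.71 °C

T_f ≈ 56.7 °C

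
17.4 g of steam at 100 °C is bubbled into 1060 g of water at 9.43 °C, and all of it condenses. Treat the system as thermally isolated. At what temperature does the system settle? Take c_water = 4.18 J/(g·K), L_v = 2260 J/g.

T_f ≈ 19.6 °C

Energy balance with sensible and latent terms:
condense steam: −17.4·2260 = −39324; condensate cools 100→T: 17.4·4.18·(T − 100) = 72.73(T − 100); original water: 4430.8(T − 9.43)
4503.5 T = 39324 + 7273.2 + 41782 = 88380
T ≈ 19.62 °C — below 100 °C, confirming all the steam condensed.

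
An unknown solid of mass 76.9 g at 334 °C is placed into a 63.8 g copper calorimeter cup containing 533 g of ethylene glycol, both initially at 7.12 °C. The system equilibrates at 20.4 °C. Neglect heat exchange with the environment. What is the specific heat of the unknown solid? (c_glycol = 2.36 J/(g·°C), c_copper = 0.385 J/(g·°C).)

c ≈ 0.706 J/(g·°C)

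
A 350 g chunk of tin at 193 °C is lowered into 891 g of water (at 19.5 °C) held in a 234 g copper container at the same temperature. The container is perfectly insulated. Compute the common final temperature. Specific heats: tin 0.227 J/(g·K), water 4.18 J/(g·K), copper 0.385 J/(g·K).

Let T be the final temperature. ΣQ_i = 0:
350·0.227·(T − 193) + 891·4.18·(T − 19.5) + 234·0.385·(T − 19.5) = 0
3893.9 T = 89716
T = 89716/3893.9 ≈ 23.04 °C

T_f ≈ 23.0 °C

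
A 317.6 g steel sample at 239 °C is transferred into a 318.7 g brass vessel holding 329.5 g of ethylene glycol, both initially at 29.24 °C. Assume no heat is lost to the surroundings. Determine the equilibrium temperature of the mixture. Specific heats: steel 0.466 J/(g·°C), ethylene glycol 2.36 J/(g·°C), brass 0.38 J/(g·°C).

Energy conservation, ΣQ = 0:
317.6·0.466·(T − 239) + 329.5·2.36·(T − 29.24) + 318.7·0.38·(T − 29.24) = 0
1046.7 T = 61651
T = 61651/1046.7 ≈ 58.90 °C

T_f ≈ 58.9 °C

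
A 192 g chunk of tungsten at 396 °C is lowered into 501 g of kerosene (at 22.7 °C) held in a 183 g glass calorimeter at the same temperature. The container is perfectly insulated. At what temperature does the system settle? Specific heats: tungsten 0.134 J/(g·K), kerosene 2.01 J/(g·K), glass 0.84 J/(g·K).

T_f ≈ 30.8 °C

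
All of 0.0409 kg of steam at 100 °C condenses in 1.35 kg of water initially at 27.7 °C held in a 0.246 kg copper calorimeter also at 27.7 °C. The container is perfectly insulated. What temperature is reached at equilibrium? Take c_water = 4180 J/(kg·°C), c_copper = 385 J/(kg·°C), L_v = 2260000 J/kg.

T_f ≈ 45.4 °C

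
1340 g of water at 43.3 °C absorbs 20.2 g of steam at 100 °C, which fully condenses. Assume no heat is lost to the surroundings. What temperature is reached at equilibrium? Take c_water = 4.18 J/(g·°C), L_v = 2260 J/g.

T_f ≈ 52.2 °C

Energy conservation, ΣQ = 0:
condense steam: −20.2×2260 = −45652
  condensate cools 100→T: 20.2×4.18×(T − 100) = 84.44(T − 100)
  original water: 5601.2(T − 43.3)
5685.6 T = 45652 + 8443.6 + 242532 = 296628
T ≈ 52.17 °C (< 100 °C, so full condensation is consistent).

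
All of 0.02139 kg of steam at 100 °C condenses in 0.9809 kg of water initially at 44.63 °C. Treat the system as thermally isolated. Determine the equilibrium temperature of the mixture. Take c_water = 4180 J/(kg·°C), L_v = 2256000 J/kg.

Setting the total heat transfer to zero:
latent heat released on condensation: 0.02139×2256000 = 48256; condensed water 100 °C→T: 89.41(T − 100); water warms: 0.9809×4180×(T − 44.63) = 4100.2(T − 44.63)
4189.6 T = 48256 + 8941 + 182990 = 240187
T ≈ 57.33 °C (< 100 °C, so full condensation is consistent).

T_f ≈ 57.3 °C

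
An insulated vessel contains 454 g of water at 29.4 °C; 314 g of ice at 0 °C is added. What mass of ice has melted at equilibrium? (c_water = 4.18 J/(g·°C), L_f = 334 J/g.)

m_melted ≈ 167 g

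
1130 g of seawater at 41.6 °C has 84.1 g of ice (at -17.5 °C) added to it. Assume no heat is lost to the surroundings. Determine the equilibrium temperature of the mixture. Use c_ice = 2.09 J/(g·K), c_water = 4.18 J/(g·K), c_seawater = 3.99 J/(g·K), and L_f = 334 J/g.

Energy conservation, ΣQ = 0:
ice -17.5→0 °C: 84.1×2.09×17.5 = 3076
  melt ice: 84.1×334 = 28089
  warm the meltwater: 351.54 T
  seawater cools: 1130×3.99×(T − 41.6) = 4508.7(T − 41.6)
4860.2 T = 187562 − 31165 = 156397
T ≈ 32.18 °C — above 0 °C, consistent with complete melting.

T_f ≈ 32.2 °C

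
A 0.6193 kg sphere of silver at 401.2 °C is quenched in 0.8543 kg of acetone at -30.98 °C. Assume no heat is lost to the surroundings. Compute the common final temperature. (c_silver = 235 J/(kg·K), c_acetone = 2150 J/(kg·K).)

|Q_silver| = |Q_acetone|:
0.6193×235×(401.2 − T) = 0.8543×2150×(T − (-30.98))
145.54(401.2 − T) = 1836.7(T − (-30.98))
1982.3 T = 1486.5  ⇒  T ≈ 0.75 °C

T_f ≈ 0.7 °C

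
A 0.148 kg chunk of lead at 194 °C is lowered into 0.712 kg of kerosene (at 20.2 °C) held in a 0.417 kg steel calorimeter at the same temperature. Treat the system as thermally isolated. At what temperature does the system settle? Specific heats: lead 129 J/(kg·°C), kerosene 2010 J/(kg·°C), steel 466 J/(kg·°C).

T_f is the heat-capacity-weighted average of the initial temperatures:
T_f = (19.09*194 + 1431.1*20.2 + 194.32*20.2) / (19.09 + 1431.1 + 194.32)
    = 36538 / 1644.5 ≈ 22.22 °C

T_f ≈ 22.2 °C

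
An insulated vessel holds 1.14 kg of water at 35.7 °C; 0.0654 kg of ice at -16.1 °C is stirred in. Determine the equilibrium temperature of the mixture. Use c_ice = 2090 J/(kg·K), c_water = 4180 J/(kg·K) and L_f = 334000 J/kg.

T_f ≈ 29.0 °C

Taking heat into each body as positive, Σ m c ΔT = 0:
ice -16.1→0 °C: 0.0654·2090·16.1 = 2200.6
  latent heat to melt: 0.0654·334000 = 21844
  meltwater 0→T: 0.0654·4180·T = 273.37 T
  water cools: 1.14·4180·(T − 35.7) = 4765.2(T − 35.7)
5038.6 T = 170118 − 24044 = 146073
T ≈ 28.99 °C — above 0 °C, consistent with complete melting.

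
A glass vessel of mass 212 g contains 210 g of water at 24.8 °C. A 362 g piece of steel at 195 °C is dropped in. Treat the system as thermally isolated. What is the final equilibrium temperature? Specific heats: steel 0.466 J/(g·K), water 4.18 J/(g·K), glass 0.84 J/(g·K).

Taking heat into each body as positive, Σ m c ΔT = 0:
362*0.466*(T − 195) + 210*4.18*(T − 24.8) + 212*0.84*(T − 24.8) = 0
168.69(T − 195) + 877.8(T − 24.8) + 178.08(T − 24.8) = 0
(168.69 + 877.8 + 178.08) T = 168.69*195 + 877.8*24.8 + 178.08*24.8
T = 59081 / 1224.6 = 48.2 °C

T_f ≈ 48.2 °C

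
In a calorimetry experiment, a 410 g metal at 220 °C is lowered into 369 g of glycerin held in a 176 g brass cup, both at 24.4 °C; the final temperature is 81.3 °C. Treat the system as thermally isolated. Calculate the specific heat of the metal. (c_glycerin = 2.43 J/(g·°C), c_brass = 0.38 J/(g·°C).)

Net heat exchanged in the isolated system is zero:
410×c×(81.3 − 220) + 369×2.43×(81.3 − 24.4) + 176×0.38×(81.3 − 24.4) = 0
-56867 c = -54826
c = -54826/-56867 ≈ 0.9641 J/(g·°C)

c ≈ 0.964 J/(g·°C)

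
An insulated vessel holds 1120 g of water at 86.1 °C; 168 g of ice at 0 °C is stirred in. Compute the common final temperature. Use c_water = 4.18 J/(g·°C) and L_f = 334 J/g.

T_f ≈ 64.4 °C

Net heat exchanged in the isolated system is zero:
latent heat to melt: 168·334 = 56112
  warm the meltwater: 702.24 T
  water cools: 1120·4.18·(T − 86.1) = 4681.6(T − 86.1)
5383.8 T = 403086 − 56112 = 346974
T ≈ 64.45 °C — above 0 °C, consistent with complete melting.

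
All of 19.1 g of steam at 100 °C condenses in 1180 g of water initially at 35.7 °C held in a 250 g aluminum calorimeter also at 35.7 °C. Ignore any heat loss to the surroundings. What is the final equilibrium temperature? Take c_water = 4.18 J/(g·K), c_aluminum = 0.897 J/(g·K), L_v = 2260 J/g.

Setting the total heat transfer to zero:
condense steam: −19.1×2260 = −43166
  condensate cools 100→T: 19.1×4.18×(T − 100) = 79.84(T − 100)
  water warms: 1180×4.18×(T − 35.7) = 4932.4(T − 35.7)
  cup: 224.25(T − 35.7)
5236.5 T = 43166 + 7983.8 + 184092 = 235242
T ≈ 44.92 °C, under the boiling point, so the assumption holds.

T_f ≈ 44.9 °C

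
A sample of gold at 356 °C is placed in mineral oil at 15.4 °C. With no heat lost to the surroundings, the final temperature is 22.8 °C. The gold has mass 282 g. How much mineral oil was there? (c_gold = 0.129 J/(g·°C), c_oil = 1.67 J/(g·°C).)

|Q_gold| = |Q_oil|:
282×0.129×(356 − 22.8) = m×1.67×(22.8 − 15.4)
12.36 m = 12121  ⇒  m ≈ 980.8 g

m ≈ 981 g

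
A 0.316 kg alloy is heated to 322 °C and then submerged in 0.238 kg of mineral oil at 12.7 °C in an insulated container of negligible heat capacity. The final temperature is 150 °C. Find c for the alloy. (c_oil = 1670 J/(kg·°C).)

c ≈ 1000 J/(kg·°C)

m_s c (T_s − T_f) = m_oil c_oil (T_f − T_0):
0.316·c·(322 − 150) = 0.238·1670·(150 − 12.7)
54.35 c = 54571  ⇒  c ≈ 1004 J/(kg·°C)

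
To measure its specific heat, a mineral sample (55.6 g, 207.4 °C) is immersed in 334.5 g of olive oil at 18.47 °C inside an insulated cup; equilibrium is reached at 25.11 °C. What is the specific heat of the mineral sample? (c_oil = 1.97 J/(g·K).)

m_s c (T_s − T_f) = m_oil c_oil (T_f − T_0):
55.6×c×(207.4 − 25.11) = 334.5×1.97×(25.11 − 18.47)
10135 c = 4375.5  ⇒  c ≈ 0.4317 J/(g·K)

c ≈ 0.432 J/(g·K)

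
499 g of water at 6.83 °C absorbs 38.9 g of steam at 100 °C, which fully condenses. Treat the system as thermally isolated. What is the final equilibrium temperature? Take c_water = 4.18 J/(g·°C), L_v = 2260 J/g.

T_f ≈ 52.7 °C

Setting the total heat transfer to zero:
condense steam: −38.9×2260 = −87914
  condensate cools 100→T: 38.9×4.18×(T − 100) = 162.6(T − 100)
  original water: 2085.8(T − 6.83)
2248.4 T = 87914 + 16260 + 14246 = 118420
T ≈ 52.67 °C (< 100 °C, so full condensation is consistent).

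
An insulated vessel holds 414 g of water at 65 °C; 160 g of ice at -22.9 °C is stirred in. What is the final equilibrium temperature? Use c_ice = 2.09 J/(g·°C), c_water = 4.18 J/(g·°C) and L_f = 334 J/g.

T_f ≈ 21.4 °C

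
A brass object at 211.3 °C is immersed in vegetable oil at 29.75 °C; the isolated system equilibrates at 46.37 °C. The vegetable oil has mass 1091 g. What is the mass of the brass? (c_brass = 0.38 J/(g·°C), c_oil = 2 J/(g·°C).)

Let T be the final temperature. ΣQ_i = 0:
m×0.38×(46.37 − 211.3) + 1091×2×(46.37 − 29.75) = 0
-62.67 m = -36265
m = -36265/-62.67 ≈ 578.6 g

m ≈ 579 g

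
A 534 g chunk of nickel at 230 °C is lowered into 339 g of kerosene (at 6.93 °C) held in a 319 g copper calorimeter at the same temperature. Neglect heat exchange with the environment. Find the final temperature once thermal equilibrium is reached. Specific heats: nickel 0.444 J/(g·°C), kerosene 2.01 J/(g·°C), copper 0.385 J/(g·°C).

T_f ≈ 57.7 °C

Setting the total heat transfer to zero:
534×0.444×(T − 230) + 339×2.01×(T − 6.93) + 319×0.385×(T − 6.93) = 0
237.1(T − 230) + 681.39(T − 6.93) + 122.81(T − 6.93) = 0
1041.3 T = 60105
T = 60105/1041.3 ≈ 57.72 °C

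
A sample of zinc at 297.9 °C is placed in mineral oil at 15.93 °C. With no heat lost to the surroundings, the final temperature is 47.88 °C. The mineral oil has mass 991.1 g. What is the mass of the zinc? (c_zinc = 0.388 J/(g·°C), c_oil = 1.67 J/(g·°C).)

m ≈ 545 g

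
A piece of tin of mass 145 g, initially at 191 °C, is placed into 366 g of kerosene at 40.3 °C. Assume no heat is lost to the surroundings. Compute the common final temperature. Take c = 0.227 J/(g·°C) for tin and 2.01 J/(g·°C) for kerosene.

Energy conservation, ΣQ = 0:
145*0.227*(T − 191) + 366*2.01*(T − 40.3) = 0
(32.91 + 735.66) T = 32.91*191 + 735.66*40.3
T ≈ 46.75 °C

T_f ≈ 46.8 °C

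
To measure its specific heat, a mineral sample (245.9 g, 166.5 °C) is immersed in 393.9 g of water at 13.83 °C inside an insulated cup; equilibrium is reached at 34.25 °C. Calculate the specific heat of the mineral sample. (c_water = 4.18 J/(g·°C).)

m_s c (T_s − T_f) = m_water c_water (T_f − T_0):
245.9×c×(166.5 − 34.25) = 393.9×4.18×(34.25 − 13.83)
32520 c = 33622  ⇒  c ≈ 1.034 J/(g·°C)

c ≈ 1.03 J/(g·°C)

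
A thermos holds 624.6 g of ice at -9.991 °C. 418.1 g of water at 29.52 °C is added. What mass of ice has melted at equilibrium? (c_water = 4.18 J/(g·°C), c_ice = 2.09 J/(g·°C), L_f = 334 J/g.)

Cooling the water to 0 °C releases 418.1×4.18×29.52 = 51591 J.
Warming the ice to 0 °C takes 624.6×2.09×9.991 = 13042 J, leaving 38548 J for melting.
Melting all 624.6 g of ice would need 624.6×334 = 208616 J.
38548 J < 208616 J, so only part of the ice melts and the system sits at 0 °C.
m_melted×334 = 38548  ⇒  m_melted ≈ 115.4 g.

m_melted ≈ 115 g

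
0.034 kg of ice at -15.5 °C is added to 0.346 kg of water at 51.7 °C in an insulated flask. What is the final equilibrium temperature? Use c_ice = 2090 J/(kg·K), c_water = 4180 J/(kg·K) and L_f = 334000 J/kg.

Energy balance with sensible and latent terms:
ice -15.5→0 °C: 0.034×2090×15.5 = 1101.4
  fusion: m_ice L_f = 0.034×334000 = 11356
  meltwater 0→T: 0.034×4180×T = 142.12 T
  water: 1446.3(T − 51.7)
1588.4 T = 74773 − 12457 = 62315
T ≈ 39.23 °C — above 0 °C, consistent with complete melting.

T_f ≈ 39.2 °C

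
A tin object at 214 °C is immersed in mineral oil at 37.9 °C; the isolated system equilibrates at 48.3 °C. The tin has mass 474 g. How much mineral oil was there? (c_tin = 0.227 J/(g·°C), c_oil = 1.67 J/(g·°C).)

m ≈ 1030 g

Let T be the final temperature. ΣQ_i = 0:
474·0.227·(48.3 − 214) + m·1.67·(48.3 − 37.9) = 0
17.37 m = 17829
m = 17829/17.37 ≈ 1027 g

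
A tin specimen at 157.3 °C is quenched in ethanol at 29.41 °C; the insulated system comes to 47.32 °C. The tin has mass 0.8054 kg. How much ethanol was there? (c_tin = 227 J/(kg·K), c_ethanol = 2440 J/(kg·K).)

Let T be the final temperature. ΣQ_i = 0:
0.8054×227×(47.32 − 157.3) + m×2440×(47.32 − 29.41) = 0
43700 m = 20107
m = 20107/43700 ≈ 0.4601 kg

m ≈ 0.46 kg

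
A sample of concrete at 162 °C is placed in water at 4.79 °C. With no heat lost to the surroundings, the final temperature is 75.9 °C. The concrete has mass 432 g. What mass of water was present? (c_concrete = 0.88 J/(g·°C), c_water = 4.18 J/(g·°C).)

Heat lost by the concrete = heat gained by the water:
432×0.88×(162 − 75.9) = m×4.18×(75.9 − 4.79)
297.24 m = 32732  ⇒  m ≈ 110.1 g

m ≈ 110 g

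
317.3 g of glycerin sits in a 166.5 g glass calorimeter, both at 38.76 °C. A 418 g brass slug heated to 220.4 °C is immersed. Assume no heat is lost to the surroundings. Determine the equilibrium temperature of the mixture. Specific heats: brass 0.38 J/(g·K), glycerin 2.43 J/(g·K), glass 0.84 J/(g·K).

T_f ≈ 65.7 °C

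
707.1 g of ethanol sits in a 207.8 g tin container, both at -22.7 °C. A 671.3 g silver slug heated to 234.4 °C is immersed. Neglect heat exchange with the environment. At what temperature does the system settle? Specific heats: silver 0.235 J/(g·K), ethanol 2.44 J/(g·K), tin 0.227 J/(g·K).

Let T be the final temperature. ΣQ_i = 0:
671.3·0.235·(T − 234.4) + 707.1·2.44·(T − (-22.7)) + 207.8·0.227·(T − (-22.7)) = 0
157.76(T − 234.4) + 1725.3(T − (-22.7)) + 47.17(T − (-22.7)) = 0
(157.76 + 1725.3 + 47.17) T = 157.76·234.4 + 1725.3·(-22.7) + 47.17·(-22.7)
T ≈ -1.69 °C

T_f ≈ -1.7 °C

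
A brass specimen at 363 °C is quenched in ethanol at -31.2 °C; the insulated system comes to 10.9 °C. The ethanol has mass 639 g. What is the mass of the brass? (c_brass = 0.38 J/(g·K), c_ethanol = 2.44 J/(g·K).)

m ≈ 491 g

|Q_brass| = |Q_ethanol|:
m×0.38×(363 − 10.9) = 639×2.44×(10.9 − (-31.2))
133.8 m = 65641  ⇒  m ≈ 490.6 g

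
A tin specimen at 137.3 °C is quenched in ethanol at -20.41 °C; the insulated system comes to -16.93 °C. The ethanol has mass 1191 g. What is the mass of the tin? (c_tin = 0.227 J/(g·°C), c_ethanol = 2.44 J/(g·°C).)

Net heat exchanged in the isolated system is zero:
m×0.227×(-16.93 − 137.3) + 1191×2.44×(-16.93 − (-20.41)) = 0
-35.01 m = -10113
m = -10113/-35.01 ≈ 288.9 g

m ≈ 289 g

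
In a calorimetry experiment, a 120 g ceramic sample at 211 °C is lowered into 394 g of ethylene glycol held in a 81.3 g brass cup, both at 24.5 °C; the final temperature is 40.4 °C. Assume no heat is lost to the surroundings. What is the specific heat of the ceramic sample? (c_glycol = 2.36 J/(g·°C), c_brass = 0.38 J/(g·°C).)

c ≈ 0.746 J/(g·°C)

Setting the total heat transfer to zero:
120×c×(40.4 − 211) + 394×2.36×(40.4 − 24.5) + 81.3×0.38×(40.4 − 24.5) = 0
-20472 c = -15276
c = -15276/-20472 ≈ 0.7462 J/(g·°C)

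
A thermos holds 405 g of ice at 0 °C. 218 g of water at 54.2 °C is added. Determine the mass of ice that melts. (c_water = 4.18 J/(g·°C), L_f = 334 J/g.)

Heat available from the water dropping to 0 °C: 218×4.18×54.2 = 49389 J.
To melt every bit of ice: 405×334 = 135270 J.
Since 49389 < 135270 J, not all the ice melts; equilibrium is at 0 °C.
Mass melted = 49389/334 ≈ 147.9 g.

m_melted ≈ 148 g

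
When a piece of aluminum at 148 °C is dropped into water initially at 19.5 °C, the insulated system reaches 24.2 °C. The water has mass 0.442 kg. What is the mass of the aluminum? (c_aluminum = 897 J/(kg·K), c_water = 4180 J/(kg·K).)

m ≈ 0.0782 kg

Energy conservation, ΣQ = 0:
m×897×(24.2 − 148) + 0.442×4180×(24.2 − 19.5) = 0
-111049 m = -8683.5
m = -8683.5/-111049 ≈ 0.0782 kg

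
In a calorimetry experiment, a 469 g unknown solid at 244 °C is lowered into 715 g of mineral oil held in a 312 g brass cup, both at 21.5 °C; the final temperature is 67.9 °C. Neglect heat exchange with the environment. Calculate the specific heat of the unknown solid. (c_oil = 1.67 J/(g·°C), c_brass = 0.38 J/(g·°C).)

c ≈ 0.737 J/(g·°C)

Setting the total heat transfer to zero:
469·c·(67.9 − 244) + 715·1.67·(67.9 − 21.5) + 312·0.38·(67.9 − 21.5) = 0
-82591 c = -60905
c = -60905/-82591 ≈ 0.7374 J/(g·°C)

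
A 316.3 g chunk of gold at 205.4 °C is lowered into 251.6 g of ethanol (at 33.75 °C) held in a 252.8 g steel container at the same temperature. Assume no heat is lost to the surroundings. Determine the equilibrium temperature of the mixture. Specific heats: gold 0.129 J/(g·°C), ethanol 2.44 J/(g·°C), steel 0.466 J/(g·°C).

Heat gained plus heat lost sum to zero:
316.3·0.129·(T − 205.4) + 251.6·2.44·(T − 33.75) + 252.8·0.466·(T − 33.75) = 0
40.8(T − 205.4) + 613.9(T − 33.75) + 117.8(T − 33.75) = 0
(40.8 + 613.9 + 117.8) T = 40.8·205.4 + 613.9·33.75 + 117.8·33.75
T ≈ 42.82 °C

T_f ≈ 42.8 °C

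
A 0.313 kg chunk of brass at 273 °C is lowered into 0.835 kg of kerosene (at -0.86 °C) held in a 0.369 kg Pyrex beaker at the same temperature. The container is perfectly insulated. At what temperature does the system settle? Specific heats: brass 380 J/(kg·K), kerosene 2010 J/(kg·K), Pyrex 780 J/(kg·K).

T_f ≈ 14.8 °C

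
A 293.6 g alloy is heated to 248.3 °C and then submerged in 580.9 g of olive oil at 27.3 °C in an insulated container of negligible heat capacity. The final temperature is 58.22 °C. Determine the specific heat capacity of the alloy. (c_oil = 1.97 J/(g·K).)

Heat lost by the alloy = heat gained by the oil:
293.6·c·(248.3 − 58.22) = 580.9·1.97·(58.22 − 27.3)
55807 c = 35384  ⇒  c ≈ 0.634 J/(g·K)

c ≈ 0.634 J/(g·K)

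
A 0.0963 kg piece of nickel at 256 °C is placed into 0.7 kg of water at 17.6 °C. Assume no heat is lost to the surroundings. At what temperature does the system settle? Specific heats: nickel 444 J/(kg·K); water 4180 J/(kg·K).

T_f ≈ 21.0 °C

Conservation of energy gives ΣQ = 0:
0.0963×444×(T − 256) + 0.7×4180×(T − 17.6) = 0
42.76(T − 256) + 2926(T − 17.6) = 0
2968.8 T = 62443
T = 62443/2968.8 ≈ 21.03 °C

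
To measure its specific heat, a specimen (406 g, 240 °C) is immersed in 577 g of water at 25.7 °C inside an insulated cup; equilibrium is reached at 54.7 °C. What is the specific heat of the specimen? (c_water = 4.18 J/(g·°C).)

c ≈ 0.93 J/(g·°C)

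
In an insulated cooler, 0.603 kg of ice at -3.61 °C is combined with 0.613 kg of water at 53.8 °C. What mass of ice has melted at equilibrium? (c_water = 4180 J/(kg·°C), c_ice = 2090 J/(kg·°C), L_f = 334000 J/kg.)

Cooling the water to 0 °C releases 0.613·4180·53.8 = 137854 J.
Warming the ice to 0 °C takes 0.603·2090·3.61 = 4549.6 J, leaving 133304 J for melting.
Melting all 0.603 kg of ice would need 0.603·334000 = 201402 J.
That's not enough to melt it all — equilibrium is at 0 °C with ice remaining.
m_melted·334000 = 133304  ⇒  m_melted ≈ 0.3991 kg.

m_melted ≈ 0.399 kg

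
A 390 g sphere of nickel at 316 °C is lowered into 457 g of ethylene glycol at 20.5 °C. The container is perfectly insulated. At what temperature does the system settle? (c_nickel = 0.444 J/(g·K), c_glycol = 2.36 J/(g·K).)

Conservation of energy gives ΣQ = 0:
390×0.444×(T − 316) + 457×2.36×(T − 20.5) = 0
173.16(T − 316) + 1078.5(T − 20.5) = 0
(173.16 + 1078.5) T = 173.16×316 + 1078.5×20.5
T ≈ 61.38 °C

T_f ≈ 61.4 °C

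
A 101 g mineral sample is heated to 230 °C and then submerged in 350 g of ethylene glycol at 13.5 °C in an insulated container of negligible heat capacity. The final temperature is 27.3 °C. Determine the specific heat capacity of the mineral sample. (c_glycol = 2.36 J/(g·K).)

Heat lost by the mineral sample = heat gained by the glycol:
101·c·(230 − 27.3) = 350·2.36·(27.3 − 13.5)
20473 c = 11399  ⇒  c ≈ 0.5568 J/(g·K)

c ≈ 0.557 J/(g·K)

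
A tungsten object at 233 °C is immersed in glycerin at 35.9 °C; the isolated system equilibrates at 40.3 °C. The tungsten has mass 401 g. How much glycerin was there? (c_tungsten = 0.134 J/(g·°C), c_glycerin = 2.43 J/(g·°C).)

m ≈ 968 g

Net heat exchanged in the isolated system is zero:
401·0.134·(40.3 − 233) + m·2.43·(40.3 − 35.9) = 0
10.69 m = 10355
m = 10355/10.69 ≈ 968.4 g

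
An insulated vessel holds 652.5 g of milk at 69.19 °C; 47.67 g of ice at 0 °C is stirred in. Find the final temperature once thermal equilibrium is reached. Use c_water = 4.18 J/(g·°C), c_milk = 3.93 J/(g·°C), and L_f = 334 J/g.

T_f ≈ 58.4 °C

Taking heat into each body as positive, Σ m c ΔT = 0:
latent heat to melt: 47.67×334 = 15922; meltwater 0→T: 47.67×4.18×T = 199.26 T; milk: 2564.3(T − 69.19)
2763.6 T = 177426 − 15922 = 161504
T ≈ 58.44 °C. Since T > 0 °C, the all-ice-melts assumption holds.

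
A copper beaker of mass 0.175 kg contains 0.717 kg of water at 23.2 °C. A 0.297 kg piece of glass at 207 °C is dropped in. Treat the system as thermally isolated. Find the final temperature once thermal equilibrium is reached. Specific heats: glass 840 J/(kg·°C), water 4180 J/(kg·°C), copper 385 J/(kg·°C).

T_f ≈ 37.0 °C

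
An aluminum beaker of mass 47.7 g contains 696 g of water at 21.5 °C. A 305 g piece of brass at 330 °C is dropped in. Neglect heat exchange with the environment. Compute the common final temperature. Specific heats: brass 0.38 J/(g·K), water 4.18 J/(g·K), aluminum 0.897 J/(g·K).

T_f ≈ 33.2 °C

Let T be the final temperature. ΣQ_i = 0:
305*0.38*(T − 330) + 696*4.18*(T − 21.5) + 47.7*0.897*(T − 21.5) = 0
115.9(T − 330) + 2909.3(T − 21.5) + 42.79(T − 21.5) = 0
(115.9 + 2909.3 + 42.79) T = 115.9*330 + 2909.3*21.5 + 42.79*21.5
T = 101716/3068 ≈ 33.15 °C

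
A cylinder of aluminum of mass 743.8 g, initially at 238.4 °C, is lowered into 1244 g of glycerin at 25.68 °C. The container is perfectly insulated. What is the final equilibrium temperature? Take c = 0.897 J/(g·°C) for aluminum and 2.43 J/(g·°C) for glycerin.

Conservation of energy gives ΣQ = 0:
743.8·0.897·(T − 238.4) + 1244·2.43·(T − 25.68) = 0
667.19(T − 238.4) + 3022.9(T − 25.68) = 0
(667.19 + 3022.9) T = 667.19·238.4 + 3022.9·25.68
T = 236686 / 3690.1 = 64.1 °C

T_f ≈ 64.1 °C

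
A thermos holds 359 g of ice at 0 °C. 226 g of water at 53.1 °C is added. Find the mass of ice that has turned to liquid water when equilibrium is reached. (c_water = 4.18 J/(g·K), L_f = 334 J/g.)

m_melted ≈ 150 g

Water can give up m c ΔT = 226·4.18·53.1 = 50163 J before reaching 0 °C.
Fully melting the ice requires m_ice L_f = 359·334 = 119906 J.
That's not enough to melt it all — equilibrium is at 0 °C with ice remaining.
m_melted·334 = 50163  ⇒  m_melted ≈ 150.2 g.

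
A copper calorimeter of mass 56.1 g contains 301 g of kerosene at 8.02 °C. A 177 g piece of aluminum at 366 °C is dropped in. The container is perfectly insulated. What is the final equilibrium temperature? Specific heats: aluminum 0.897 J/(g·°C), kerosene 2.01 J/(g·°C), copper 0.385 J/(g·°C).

T_f = Σ m_i c_i T_i / Σ m_i c_i:
T_f = (158.77*366 + 605.01*8.02 + 21.6*8.02) / (158.77 + 605.01 + 21.6)
    = 63135 / 785.38 ≈ 80.39 °C

T_f ≈ 80.4 °C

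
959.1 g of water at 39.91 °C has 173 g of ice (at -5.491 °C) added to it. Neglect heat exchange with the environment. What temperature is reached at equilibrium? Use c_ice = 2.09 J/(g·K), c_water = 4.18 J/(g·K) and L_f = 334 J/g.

Energy conservation, ΣQ = 0:
ice -5.491→0 °C: 173·2.09·5.491 = 1985.4
  fusion: m_ice L_f = 173·334 = 57782
  meltwater 0→T: 173·4.18·T = 723.14 T
  water cools: 959.1·4.18·(T − 39.91) = 4009(T − 39.91)
4732.2 T = 160001 − 59767 = 100233
T ≈ 21.18 °C — above 0 °C, consistent with complete melting.

T_f ≈ 21.2 °C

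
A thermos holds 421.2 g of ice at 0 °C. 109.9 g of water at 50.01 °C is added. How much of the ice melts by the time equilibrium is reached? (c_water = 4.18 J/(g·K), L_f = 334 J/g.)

m_melted ≈ 68.8 g

Cooling the water to 0 °C releases 109.9×4.18×50.01 = 22974 J.
To melt every bit of ice: 421.2×334 = 140681 J.
That's not enough to melt it all — equilibrium is at 0 °C with ice remaining.
m_melt = 22974 / L_f = 68.78 g.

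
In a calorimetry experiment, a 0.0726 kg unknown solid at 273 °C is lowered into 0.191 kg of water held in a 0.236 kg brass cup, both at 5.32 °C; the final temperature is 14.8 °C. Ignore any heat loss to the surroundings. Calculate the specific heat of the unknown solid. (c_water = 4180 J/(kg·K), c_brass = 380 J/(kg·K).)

c ≈ 449 J/(kg·K)

Let T be the final temperature. ΣQ_i = 0:
0.0726·c·(14.8 − 273) + 0.191·4180·(14.8 − 5.32) + 0.236·380·(14.8 − 5.32) = 0
-18.75 c = -8418.8
c = -8418.8/-18.75 ≈ 449.1 J/(kg·K)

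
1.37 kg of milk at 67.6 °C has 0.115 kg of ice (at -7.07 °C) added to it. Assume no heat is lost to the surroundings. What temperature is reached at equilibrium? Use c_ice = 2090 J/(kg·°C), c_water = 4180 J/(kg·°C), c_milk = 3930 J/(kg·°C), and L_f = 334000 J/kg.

T_f ≈ 55.2 °C

Heat gained plus heat lost sum to zero:
ice -7.07→0 °C: 0.115·2090·7.07 = 1699.3
  melt ice: 0.115·334000 = 38410
  meltwater 0→T: 0.115·4180·T = 480.7 T
  milk: 5384.1(T − 67.6)
5864.8 T = 363965 − 40109 = 323856
T ≈ 55.22 °C (positive, so assuming full melt was valid).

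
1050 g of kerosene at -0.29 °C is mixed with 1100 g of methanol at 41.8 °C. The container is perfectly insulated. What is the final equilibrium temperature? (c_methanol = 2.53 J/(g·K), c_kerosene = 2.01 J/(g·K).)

Energy conservation, ΣQ = 0:
1100*2.53*(T − 41.8) + 1050*2.01*(T − (-0.29)) = 0
(2783 + 2110.5) T = 2783*41.8 + 2110.5*(-0.29)
T = 115717/4893.5 ≈ 23.65 °C

T_f ≈ 23.6 °C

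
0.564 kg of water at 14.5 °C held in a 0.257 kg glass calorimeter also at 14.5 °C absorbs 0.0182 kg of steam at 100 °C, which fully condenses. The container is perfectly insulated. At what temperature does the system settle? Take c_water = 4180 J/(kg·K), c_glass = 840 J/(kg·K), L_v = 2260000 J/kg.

T_f ≈ 32.5 °C

Taking heat into each body as positive, Σ m c ΔT = 0:
steam→water at 100 °C releases m L_v = 0.0182·2260000 = 41132; condensate cools 100→T: 0.0182·4180·(T − 100) = 76.08(T − 100); original water: 2357.5(T − 14.5); glass cup: 0.257·840·(T − 14.5) = 215.88(T − 14.5)
2649.5 T = 41132 + 7607.6 + 37314 = 86054
T ≈ 32.48 °C, under the boiling point, so the assumption holds.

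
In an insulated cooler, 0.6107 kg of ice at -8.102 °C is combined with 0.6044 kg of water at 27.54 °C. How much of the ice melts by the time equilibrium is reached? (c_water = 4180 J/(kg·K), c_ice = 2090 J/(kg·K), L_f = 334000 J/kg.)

m_melted ≈ 0.177 kg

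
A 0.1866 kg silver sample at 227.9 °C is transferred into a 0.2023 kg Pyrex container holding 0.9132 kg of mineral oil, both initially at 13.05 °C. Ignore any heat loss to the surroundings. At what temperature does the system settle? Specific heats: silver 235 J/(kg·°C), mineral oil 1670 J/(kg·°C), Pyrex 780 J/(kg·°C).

T_f ≈ 18.5 °C

Heat gained plus heat lost sum to zero:
0.1866·235·(T − 227.9) + 0.9132·1670·(T − 13.05) + 0.2023·780·(T − 13.05) = 0
43.85(T − 227.9) + 1525(T − 13.05) + 157.79(T − 13.05) = 0
1726.7 T = 31955
T ≈ 18.51 °C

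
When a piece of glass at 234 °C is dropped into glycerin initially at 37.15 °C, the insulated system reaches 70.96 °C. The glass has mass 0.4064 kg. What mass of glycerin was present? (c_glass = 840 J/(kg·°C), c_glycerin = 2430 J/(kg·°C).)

m ≈ 0.677 kg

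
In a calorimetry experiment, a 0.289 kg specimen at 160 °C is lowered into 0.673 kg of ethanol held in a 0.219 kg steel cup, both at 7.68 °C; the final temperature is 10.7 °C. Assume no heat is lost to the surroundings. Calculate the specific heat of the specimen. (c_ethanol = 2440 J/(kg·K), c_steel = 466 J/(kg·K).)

Heat gained plus heat lost sum to zero:
0.289×c×(10.7 − 160) + 0.673×2440×(10.7 − 7.68) + 0.219×466×(10.7 − 7.68) = 0
-43.15 c = -5267.4
c = -5267.4/-43.15 ≈ 122.1 J/(kg·K)

c ≈ 122 J/(kg·K)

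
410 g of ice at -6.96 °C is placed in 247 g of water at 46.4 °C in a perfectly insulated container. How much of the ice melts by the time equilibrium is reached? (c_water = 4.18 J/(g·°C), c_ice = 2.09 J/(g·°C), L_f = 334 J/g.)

m_melted ≈ 126 g

Heat available from the water dropping to 0 °C: 247·4.18·46.4 = 47906 J.
Warming the ice to 0 °C takes 410·2.09·6.96 = 5964 J, leaving 41942 J for melting.
Melting all 410 g of ice would need 410·334 = 136940 J.
41942 J < 136940 J, so only part of the ice melts and the system sits at 0 °C.
Mass melted = 41942/334 ≈ 125.6 g.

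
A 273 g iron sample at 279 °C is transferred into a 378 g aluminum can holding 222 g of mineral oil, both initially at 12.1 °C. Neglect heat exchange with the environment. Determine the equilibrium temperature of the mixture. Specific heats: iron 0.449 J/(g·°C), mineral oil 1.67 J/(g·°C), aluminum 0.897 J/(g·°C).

Taking heat into each body as positive, Σ m c ΔT = 0:
273*0.449*(T − 279) + 222*1.67*(T − 12.1) + 378*0.897*(T − 12.1) = 0
122.58(T − 279) + 370.74(T − 12.1) + 339.07(T − 12.1) = 0
832.38 T = 42788
T = 42788/832.38 ≈ 51.40 °C

T_f ≈ 51.4 °C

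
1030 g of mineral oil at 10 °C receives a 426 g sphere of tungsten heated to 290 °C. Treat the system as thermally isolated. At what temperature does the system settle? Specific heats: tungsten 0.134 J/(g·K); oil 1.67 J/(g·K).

Set heat shed by the hot body equal to heat absorbed by the cold body:
426·0.134·(290 − T) = 1030·1.67·(T − 10)
57.08(290 − T) = 1720.1(T − 10)
1777.2 T = 33755  ⇒  T ≈ 18.99 °C

T_f ≈ 19.0 °C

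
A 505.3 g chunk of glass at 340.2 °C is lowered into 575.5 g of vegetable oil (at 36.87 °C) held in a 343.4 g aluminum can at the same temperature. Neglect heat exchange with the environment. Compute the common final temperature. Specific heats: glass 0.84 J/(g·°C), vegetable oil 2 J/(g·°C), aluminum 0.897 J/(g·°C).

T_f ≈ 105.2 °C

Energy conservation, ΣQ = 0:
505.3×0.84×(T − 340.2) + 575.5×2×(T − 36.87) + 343.4×0.897×(T − 36.87) = 0
1883.5 T = 198193
T = 198193 / 1883.5 = 105 °C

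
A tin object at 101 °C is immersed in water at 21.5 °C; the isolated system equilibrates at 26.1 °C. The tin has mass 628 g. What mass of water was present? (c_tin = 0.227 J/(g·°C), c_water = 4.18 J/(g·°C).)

Let T be the final temperature. ΣQ_i = 0:
628×0.227×(26.1 − 101) + m×4.18×(26.1 − 21.5) = 0
19.23 m = 10677
m = 10677/19.23 ≈ 555.3 g

m ≈ 555 g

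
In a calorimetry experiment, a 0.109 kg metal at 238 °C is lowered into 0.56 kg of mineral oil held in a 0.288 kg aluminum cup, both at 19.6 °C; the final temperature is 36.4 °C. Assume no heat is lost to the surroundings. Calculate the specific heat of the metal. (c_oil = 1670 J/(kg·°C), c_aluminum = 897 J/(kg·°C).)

c ≈ 912 J/(kg·°C)

Setting the total heat transfer to zero:
0.109·c·(36.4 − 238) + 0.56·1670·(36.4 − 19.6) + 0.288·897·(36.4 − 19.6) = 0
-21.97 c = -20051
c = -20051/-21.97 ≈ 912.5 J/(kg·°C)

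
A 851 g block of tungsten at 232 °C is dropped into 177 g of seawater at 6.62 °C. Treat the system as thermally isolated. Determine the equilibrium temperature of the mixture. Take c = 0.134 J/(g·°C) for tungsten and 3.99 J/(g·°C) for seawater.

T_f ≈ 38.0 °C

T_f = Σ m_i c_i T_i / Σ m_i c_i:
T_f = (114.03*232 + 706.23*6.62) / (114.03 + 706.23)
    = 31131 / 820.26 ≈ 37.95 °C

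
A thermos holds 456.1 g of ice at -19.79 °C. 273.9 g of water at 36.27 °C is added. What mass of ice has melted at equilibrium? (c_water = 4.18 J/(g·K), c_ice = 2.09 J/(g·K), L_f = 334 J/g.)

m_melted ≈ 67.8 g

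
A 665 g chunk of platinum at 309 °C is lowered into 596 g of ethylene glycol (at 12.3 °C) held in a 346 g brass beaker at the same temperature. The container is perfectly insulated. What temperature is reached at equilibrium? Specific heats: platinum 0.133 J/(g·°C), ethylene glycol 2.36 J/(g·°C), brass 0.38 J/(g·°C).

T_f ≈ 28.4 °C

With ΣQ=0 the equilibrium temperature is the m·c-weighted mean:
T_f = (88.45×309 + 1406.6×12.3 + 131.48×12.3) / (88.45 + 1406.6 + 131.48)
    = 46247 / 1626.5 ≈ 28.43 °C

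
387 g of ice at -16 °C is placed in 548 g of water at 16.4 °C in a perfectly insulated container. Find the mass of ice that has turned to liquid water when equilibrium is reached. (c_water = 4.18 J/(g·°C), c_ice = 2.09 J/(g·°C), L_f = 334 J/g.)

Cooling the water to 0 °C releases 548×4.18×16.4 = 37566 J.
Of that, 387×2.09×16 = 12941 J goes to bring the ice to 0 °C, leaving 24625 J.
To melt every bit of ice: 387×334 = 129258 J.
Since 24625 < 129258 J, not all the ice melts; equilibrium is at 0 °C.
m_melt = 24625 / L_f = 73.73 g.

m_melted ≈ 73.7 g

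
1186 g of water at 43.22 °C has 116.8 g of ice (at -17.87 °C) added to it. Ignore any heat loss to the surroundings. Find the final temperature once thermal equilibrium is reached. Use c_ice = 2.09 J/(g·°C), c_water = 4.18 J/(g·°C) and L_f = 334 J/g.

T_f ≈ 31.4 °C

Conservation of energy gives ΣQ = 0:
warm ice to 0 °C: 116.8·2.09·(0 − (-17.87)) = 4362.3; latent heat to melt: 116.8·334 = 39011; meltwater 0→T: 116.8·4.18·T = 488.22 T; water: 4957.5(T − 43.22)
5445.7 T = 214262 − 43373 = 170889
T ≈ 31.38 °C (positive, so assuming full melt was valid).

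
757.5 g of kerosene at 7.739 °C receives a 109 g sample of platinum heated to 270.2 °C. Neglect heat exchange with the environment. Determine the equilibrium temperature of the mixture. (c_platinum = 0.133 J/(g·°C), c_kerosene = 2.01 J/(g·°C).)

T_f ≈ 10.2 °C

Energy conservation, ΣQ = 0:
109×0.133×(T − 270.2) + 757.5×2.01×(T − 7.739) = 0
14.5(T − 270.2) + 1522.6(T − 7.739) = 0
(14.5 + 1522.6) T = 14.5×270.2 + 1522.6×7.739
T = 15700/1537.1 ≈ 10.21 °C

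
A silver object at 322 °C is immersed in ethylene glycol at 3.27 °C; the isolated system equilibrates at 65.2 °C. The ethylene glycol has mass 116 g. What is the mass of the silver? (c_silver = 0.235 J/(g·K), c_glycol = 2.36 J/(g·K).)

m ≈ 281 g

|Q_silver| = |Q_glycol|:
m·0.235·(322 − 65.2) = 116·2.36·(65.2 − 3.27)
60.35 m = 16954  ⇒  m ≈ 280.9 g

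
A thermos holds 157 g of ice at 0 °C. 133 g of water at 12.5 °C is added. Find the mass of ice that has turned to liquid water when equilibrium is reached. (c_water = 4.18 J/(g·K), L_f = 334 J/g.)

m_melted ≈ 20.8 g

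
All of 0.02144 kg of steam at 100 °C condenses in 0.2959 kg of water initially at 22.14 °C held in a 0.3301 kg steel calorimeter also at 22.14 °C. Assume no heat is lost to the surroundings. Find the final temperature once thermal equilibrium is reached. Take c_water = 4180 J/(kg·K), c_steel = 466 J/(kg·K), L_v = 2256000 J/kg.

T_f ≈ 59.5 °C

Energy balance with sensible and latent terms:
condense steam: −0.02144×2256000 = −48369; condensed water 100 °C→T: 89.62(T − 100); original water: 1236.9(T − 22.14); steel cup: 0.3301×466×(T − 22.14) = 153.83(T − 22.14)
1480.3 T = 48369 + 8961.9 + 30790 = 88120
T ≈ 59.53 °C (< 100 °C, so full condensation is consistent).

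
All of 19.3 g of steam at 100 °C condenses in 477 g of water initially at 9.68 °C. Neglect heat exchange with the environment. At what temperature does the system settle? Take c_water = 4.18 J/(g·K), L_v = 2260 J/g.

T_f ≈ 34.2 °C

Energy conservation, ΣQ = 0:
condense steam: −19.3×2260 = −43618; condensed water 100 °C→T: 80.67(T − 100); original water: 1993.9(T − 9.68)
2074.5 T = 43618 + 8067.4 + 19301 = 70986
T ≈ 34.22 °C (< 100 °C, so full condensation is consistent).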